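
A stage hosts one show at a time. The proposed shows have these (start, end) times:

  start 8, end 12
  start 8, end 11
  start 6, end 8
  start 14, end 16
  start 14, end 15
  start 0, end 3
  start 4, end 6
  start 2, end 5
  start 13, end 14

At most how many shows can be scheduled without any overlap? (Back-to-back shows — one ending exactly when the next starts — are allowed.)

6

Sorted by end: (0,3)  (2,5)  (4,6)  (6,8)  (8,11)  (8,12)  (13,14)  (14,15)  (14,16)
take (0,3); take (4,6); take (6,8); take (8,11); take (13,14); take (14,15).
Selected 6 shows.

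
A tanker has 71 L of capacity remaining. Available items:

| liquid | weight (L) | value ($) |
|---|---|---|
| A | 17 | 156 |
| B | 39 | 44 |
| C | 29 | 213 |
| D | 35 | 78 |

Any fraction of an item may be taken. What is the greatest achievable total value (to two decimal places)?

Greedy by value/weight ratio, highest first.
Order: A (156/17=9.18) > C (213/29=7.34) > D (78/35=2.23) > B (44/39=1.13)
Fill: take A (17 @ 156) → take C (29 @ 213) → take 25/35 of D → 55.71; 71/71 used.
Total value = 424.71

424.71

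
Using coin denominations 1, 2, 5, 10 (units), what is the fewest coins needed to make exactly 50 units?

5

50 = 5×10
Total coins = 5 = 5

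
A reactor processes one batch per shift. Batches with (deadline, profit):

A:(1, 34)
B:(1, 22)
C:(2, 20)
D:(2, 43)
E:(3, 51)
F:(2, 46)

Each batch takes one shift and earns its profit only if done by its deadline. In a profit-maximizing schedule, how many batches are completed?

3

Sort by profit descending; place each in the latest free slot ≤ its deadline.
By profit: E(d3,51), F(d2,46), D(d2,43), A(d1,34), B(d1,22), C(d2,20)
E→slot 3; F→slot 2; D→slot 1; A skipped; B skipped; C skipped.
3 of 6 scheduled.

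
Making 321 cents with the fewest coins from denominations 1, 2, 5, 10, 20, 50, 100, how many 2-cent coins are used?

0

Greedy: take as many of the largest coin as possible, then repeat with the remainder.
321 = 3×100 + 1×20 + 1×1
Count of 2: 0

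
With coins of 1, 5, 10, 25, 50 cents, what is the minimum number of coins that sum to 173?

Greedy: take as many of the largest coin as possible, then repeat with the remainder.
173 = 3×50 + 2×10 + 3×1
Total coins = 3 + 2 + 3 = 8

8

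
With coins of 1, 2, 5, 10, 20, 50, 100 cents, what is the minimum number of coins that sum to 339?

339 − 3×100→39 − 1×20→19 − 1×10→9 − 1×5→4 − 2×2→0
Total coins = 3 + 1 + 1 + 1 + 2 = 8

8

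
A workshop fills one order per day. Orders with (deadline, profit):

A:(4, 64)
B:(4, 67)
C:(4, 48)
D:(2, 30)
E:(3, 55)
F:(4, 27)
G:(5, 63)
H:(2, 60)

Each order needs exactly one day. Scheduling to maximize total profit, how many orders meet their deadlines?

5

Sort by profit descending; place each in the latest free slot ≤ its deadline.
By profit: B(d4,67), A(d4,64), G(d5,63), H(d2,60), E(d3,55), C(d4,48), D(d2,30), F(d4,27)
B→slot 4; A→slot 3; G→slot 5; H→slot 2; E→slot 1; C skipped; D skipped; F skipped.
5 of 8 scheduled.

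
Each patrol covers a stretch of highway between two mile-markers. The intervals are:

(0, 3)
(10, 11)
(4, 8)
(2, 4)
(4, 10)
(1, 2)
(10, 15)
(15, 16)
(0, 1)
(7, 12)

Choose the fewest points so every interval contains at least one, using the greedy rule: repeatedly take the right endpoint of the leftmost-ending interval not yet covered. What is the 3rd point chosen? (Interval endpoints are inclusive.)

Sort by right endpoint; whenever an interval is uncovered, place a point at its right end.
Sorted: [0,1] [1,2] [0,3] [2,4] [4,8] [4,10] [10,11] [7,12] [10,15] [15,16]
{[0,1],[1,2],[0,3]} hit by 1; {[2,4],[4,8],[4,10]} hit by 4; {[10,11],[7,12],[10,15]} hit by 11; {[15,16]} hit by 16.
Points: 1, 4, 11, 16 (4 total).

11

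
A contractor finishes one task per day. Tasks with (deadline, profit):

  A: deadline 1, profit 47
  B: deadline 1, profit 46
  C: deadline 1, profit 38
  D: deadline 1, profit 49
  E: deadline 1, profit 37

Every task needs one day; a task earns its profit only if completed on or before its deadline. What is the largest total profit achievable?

Sort by profit descending; place each in the latest free slot ≤ its deadline.
Profit order: D=49 A=47 B=46 C=38 E=37
Assign: D→slot 1, A skipped, B skipped, C skipped, E skipped.
Slots: [1:D]
Profit = 49 = 49

49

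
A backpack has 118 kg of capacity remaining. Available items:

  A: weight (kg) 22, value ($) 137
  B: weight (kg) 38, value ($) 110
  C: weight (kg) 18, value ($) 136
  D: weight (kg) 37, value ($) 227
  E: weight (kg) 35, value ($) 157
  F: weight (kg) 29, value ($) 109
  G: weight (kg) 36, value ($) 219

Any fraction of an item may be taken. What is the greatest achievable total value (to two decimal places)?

Sort by value per unit weight and fill in that order.
Ratios (sorted): C 7.56, A 6.23, D 6.14, G 6.08, E 4.49, F 3.76, B 2.89
take C (18 @ 136); take A (22 @ 137); take D (37 @ 227); take G (36 @ 219); take 5/35 of E → 22.43. Capacity used 118/118.
Total value = 741.43

741.43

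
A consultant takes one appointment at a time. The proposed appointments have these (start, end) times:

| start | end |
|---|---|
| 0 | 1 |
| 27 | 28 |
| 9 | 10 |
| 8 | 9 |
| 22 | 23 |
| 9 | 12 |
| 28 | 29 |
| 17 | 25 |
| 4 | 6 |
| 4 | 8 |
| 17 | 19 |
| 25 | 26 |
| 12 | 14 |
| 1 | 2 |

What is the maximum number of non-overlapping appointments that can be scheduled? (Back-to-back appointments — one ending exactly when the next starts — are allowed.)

Greedy by earliest finish: after sorting by end time, pick each interval compatible with the last pick.
Sorted by end: (0,1)  (1,2)  (4,6)  (4,8)  (8,9)  (9,10)  (9,12)  (12,14)  (17,19)  (22,23)  (17,25)  (25,26)  (27,28)  (28,29)
take (0,1); take (1,2); take (4,6); skip (4,8); take (8,9); take (9,10); take (12,14); take (17,19); take (22,23); take (25,26); take (27,28); take (28,29).
Selected 11 appointments.

11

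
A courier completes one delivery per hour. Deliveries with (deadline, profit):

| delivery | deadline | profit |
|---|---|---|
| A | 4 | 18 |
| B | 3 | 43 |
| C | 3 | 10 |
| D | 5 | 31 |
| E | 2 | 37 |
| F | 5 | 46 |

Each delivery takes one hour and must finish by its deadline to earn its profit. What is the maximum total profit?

Sort by profit descending; place each in the latest free slot ≤ its deadline.
By profit: F(d5,46), B(d3,43), E(d2,37), D(d5,31), A(d4,18), C(d3,10)
F→slot 5; B→slot 3; E→slot 2; D→slot 4; A→slot 1; C skipped.
Profit = 18 + 37 + 43 + 31 + 46 = 175

175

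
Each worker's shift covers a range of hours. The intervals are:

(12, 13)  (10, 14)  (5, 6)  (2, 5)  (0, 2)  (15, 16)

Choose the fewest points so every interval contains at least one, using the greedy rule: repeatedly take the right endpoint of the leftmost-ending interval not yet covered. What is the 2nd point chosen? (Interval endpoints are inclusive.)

6

Sorted: [0,2] [2,5] [5,6] [12,13] [10,14] [15,16]
{[0,2],[2,5]} hit by 2; {[5,6]} hit by 6; {[12,13],[10,14]} hit by 13; {[15,16]} hit by 16.
Points: 2, 6, 13, 16 (4 total).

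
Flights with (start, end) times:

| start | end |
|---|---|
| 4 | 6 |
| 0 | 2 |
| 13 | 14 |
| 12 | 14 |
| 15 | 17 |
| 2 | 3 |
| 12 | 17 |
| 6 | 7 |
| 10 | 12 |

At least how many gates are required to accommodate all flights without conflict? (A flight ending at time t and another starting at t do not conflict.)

Events (time:±→running): 0:+→1 2:-→0 2:+→1 3:-→0 4:+→1 6:-→0 6:+→1 7:-→0 10:+→1 12:-→0 12:+→1 12:+→2 13:+→3 … peak 3.

3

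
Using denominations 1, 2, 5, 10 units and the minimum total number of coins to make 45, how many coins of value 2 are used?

45 − 4×10→5 − 1×5→0
Count of 2: 0

0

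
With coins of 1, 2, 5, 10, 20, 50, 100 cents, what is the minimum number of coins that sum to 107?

107 − 1×100→7 − 1×5→2 − 1×2→0
Total coins = 1 + 1 + 1 = 3

3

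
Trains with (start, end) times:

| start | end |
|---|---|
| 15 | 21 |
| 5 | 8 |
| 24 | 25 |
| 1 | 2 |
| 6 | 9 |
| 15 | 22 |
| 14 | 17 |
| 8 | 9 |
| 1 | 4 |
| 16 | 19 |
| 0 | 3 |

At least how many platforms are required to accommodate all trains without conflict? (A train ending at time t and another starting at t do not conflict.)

4

Count concurrent intervals with a sweep; the peak is the room count.
starts: [0, 1, 1, 5, 6, 8, 14, 15, 15, 16, 24]
ends:   [2, 3, 4, 8, 9, 9, 17, 19, 21, 22, 25]
s0→1 s1→2 s1→3 e2→2 e3→1 e4→0 s5→1 s6→2 e8→1 s8→2 e9→1 e9→0 s14→1 s15→2 s15→3 s16→4  — peak 4.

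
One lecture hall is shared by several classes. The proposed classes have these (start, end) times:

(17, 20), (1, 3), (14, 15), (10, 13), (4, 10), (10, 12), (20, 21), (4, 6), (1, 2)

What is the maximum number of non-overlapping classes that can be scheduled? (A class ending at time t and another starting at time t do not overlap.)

By end time: (1,2), (1,3), (4,6), (4,10), (10,12), (10,13), (14,15), (17,20), (20,21).
Pick (1,2); next start ≥ 2 → (4,6); next start ≥ 6 → (10,12); next start ≥ 12 → (14,15); next start ≥ 15 → (17,20); next start ≥ 20 → (20,21).
Selected 6 classes.

6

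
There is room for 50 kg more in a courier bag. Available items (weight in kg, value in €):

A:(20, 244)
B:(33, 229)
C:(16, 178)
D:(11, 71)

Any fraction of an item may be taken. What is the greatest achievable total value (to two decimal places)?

Sort by value per unit weight and fill in that order.
Order: A (244/20=12.20) > C (178/16=11.12) > B (229/33=6.94) > D (71/11=6.45)
Fill: take A (20 @ 244) → take C (16 @ 178) → take 14/33 of B → 97.15; 50/50 used.
Total value = 519.15

519.15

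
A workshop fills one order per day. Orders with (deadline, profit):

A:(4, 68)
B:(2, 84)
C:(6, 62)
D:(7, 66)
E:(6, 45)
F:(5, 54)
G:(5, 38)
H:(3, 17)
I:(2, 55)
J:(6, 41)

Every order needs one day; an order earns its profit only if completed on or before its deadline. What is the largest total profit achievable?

By profit: B(d2,84), A(d4,68), D(d7,66), C(d6,62), I(d2,55), F(d5,54), E(d6,45), J(d6,41), G(d5,38), H(d3,17)
B→slot 2; A→slot 4; D→slot 7; C→slot 6; I→slot 1; F→slot 5; E→slot 3; J skipped; G skipped; H skipped.
Profit = 55 + 84 + 45 + 68 + 54 + 62 + 66 = 434

434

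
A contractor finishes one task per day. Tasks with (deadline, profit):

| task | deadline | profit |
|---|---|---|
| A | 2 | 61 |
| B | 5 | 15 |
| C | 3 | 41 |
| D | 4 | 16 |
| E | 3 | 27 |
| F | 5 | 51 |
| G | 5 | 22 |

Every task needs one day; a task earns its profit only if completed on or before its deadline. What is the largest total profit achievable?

202

Sort by profit descending; place each in the latest free slot ≤ its deadline.
Profit order: A=61 F=51 C=41 E=27 G=22 D=16 B=15
Assign: A→slot 2, F→slot 5, C→slot 3, E→slot 1, G→slot 4, D skipped, B skipped.
Slots: [1:E] [2:A] [3:C] [4:G] [5:F]
Profit = 27 + 61 + 41 + 22 + 51 = 202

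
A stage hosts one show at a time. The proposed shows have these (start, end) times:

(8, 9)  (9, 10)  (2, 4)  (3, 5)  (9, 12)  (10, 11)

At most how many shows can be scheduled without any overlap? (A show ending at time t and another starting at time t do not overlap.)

By end time: (2,4), (3,5), (8,9), (9,10), (10,11), (9,12).
Pick (2,4); next start ≥ 4 → (8,9); next start ≥ 9 → (9,10); next start ≥ 10 → (10,11).
Selected 4 shows.

4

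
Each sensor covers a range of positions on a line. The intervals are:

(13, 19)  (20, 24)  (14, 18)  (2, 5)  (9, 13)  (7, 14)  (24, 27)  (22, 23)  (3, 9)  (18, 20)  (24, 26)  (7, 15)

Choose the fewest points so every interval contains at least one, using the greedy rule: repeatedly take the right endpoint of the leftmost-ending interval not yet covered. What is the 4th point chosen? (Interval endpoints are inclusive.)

23

Sorted: [2,5] [3,9] [9,13] [7,14] [7,15] [14,18] [13,19] [18,20] [22,23] [20,24] [24,26] [24,27]
{[2,5],[3,9]} hit by 5; {[9,13],[7,14],[7,15]} hit by 13; {[14,18],[13,19],[18,20]} hit by 18; {[22,23],[20,24]} hit by 23; {[24,26],[24,27]} hit by 26.
Points: 5, 13, 18, 23, 26 (5 total).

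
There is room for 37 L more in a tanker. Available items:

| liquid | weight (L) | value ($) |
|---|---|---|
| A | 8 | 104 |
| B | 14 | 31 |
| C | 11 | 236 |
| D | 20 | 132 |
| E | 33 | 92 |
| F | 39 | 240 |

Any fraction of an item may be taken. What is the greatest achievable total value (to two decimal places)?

458.80

Greedy by value/weight ratio, highest first.
Ratios (sorted): C 21.45, A 13.00, D 6.60, F 6.15, E 2.79, B 2.21
take C (11 @ 236); take A (8 @ 104); take 18/20 of D → 118.80. Capacity used 37/37.
Total value = 458.80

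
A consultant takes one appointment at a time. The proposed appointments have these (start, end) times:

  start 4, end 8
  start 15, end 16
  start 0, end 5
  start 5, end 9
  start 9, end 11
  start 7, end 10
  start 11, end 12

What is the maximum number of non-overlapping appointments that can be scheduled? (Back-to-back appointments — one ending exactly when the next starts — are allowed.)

Greedy by earliest finish: after sorting by end time, pick each interval compatible with the last pick.
By end time: (0,5), (4,8), (5,9), (7,10), (9,11), (11,12), (15,16).
Pick (0,5); next start ≥ 5 → (5,9); next start ≥ 9 → (9,11); next start ≥ 11 → (11,12); next start ≥ 12 → (15,16).
Selected 5 appointments.

5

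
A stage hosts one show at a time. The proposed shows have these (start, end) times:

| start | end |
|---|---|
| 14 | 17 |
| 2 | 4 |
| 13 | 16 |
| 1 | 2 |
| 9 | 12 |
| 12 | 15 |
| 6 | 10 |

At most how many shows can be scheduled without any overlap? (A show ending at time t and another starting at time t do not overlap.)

Sort by end time and greedily take each interval whose start is ≥ the last chosen end.
By end time: (1,2), (2,4), (6,10), (9,12), (12,15), (13,16), (14,17).
Pick (1,2); next start ≥ 2 → (2,4); next start ≥ 4 → (6,10); next start ≥ 10 → (12,15).
Selected 4 shows.

4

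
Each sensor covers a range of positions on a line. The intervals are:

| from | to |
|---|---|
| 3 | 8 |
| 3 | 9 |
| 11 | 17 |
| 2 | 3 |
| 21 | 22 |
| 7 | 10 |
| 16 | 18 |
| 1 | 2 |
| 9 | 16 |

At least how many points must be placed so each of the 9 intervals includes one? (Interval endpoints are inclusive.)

4

By right end: [1,2]  [2,3]  [3,8]  [3,9]  [7,10]  [9,16]  [11,17]  [16,18]  [21,22]
[1,2] uncovered → point at 2; [3,8] uncovered → point at 8; [9,16] uncovered → point at 16; [21,22] uncovered → point at 22.
Points: 2, 8, 16, 22 (4 total).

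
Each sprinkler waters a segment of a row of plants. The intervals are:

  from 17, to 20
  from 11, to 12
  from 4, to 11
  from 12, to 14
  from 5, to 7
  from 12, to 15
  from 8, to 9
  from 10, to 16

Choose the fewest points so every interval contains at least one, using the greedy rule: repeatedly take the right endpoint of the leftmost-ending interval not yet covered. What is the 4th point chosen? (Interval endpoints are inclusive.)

Sort by right endpoint; whenever an interval is uncovered, place a point at its right end.
Sorted: [5,7] [8,9] [4,11] [11,12] [12,14] [12,15] [10,16] [17,20]
{[5,7]} hit by 7; {[8,9],[4,11]} hit by 9; {[11,12],[12,14],[12,15],[10,16]} hit by 12; {[17,20]} hit by 20.
Points: 7, 9, 12, 20 (4 total).

20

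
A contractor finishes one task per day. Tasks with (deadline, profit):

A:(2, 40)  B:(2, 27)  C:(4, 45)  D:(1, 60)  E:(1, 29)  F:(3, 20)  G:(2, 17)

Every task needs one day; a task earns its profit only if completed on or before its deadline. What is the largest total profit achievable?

Take jobs in profit order; each goes to the latest open slot no later than its deadline.
By profit: D(d1,60), C(d4,45), A(d2,40), E(d1,29), B(d2,27), F(d3,20), G(d2,17)
D→slot 1; C→slot 4; A→slot 2; E skipped; B skipped; F→slot 3; G skipped.
Profit = 60 + 40 + 20 + 45 = 165

165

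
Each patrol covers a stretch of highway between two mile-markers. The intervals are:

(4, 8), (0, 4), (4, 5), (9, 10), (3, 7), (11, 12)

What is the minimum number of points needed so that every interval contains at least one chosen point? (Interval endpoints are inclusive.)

3

Sorted: [0,4] [4,5] [3,7] [4,8] [9,10] [11,12]
{[0,4],[4,5],[3,7],[4,8]} hit by 4; {[9,10]} hit by 10; {[11,12]} hit by 12.
Points: 4, 10, 12 (3 total).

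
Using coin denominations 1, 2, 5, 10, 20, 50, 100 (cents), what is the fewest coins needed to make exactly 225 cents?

Greedy: take as many of the largest coin as possible, then repeat with the remainder.
225 = 2×100 + 1×20 + 1×5
Total coins = 2 + 1 + 1 = 4

4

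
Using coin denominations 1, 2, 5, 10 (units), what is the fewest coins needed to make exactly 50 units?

5

50 − 5×10→0
Total coins = 5 = 5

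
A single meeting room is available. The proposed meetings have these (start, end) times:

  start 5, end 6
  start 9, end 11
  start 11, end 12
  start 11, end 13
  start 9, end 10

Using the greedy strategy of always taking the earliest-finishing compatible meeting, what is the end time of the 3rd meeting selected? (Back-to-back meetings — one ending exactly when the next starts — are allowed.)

Sorted by end: (5,6)  (9,10)  (9,11)  (11,12)  (11,13)
take (5,6); take (9,10); skip (9,11); take (11,12); skip (11,13).
Selected: (5,6) (9,10) (11,12)

12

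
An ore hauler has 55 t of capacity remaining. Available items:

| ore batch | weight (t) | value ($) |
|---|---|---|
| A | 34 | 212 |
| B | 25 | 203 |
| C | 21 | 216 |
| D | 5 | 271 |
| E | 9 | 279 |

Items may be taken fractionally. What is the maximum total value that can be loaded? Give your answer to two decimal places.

Ratios (sorted): D 54.20, E 31.00, C 10.29, B 8.12, A 6.24
take D (5 @ 271); take E (9 @ 279); take C (21 @ 216); take 20/25 of B → 162.40. Capacity used 55/55.
Total value = 928.40

928.40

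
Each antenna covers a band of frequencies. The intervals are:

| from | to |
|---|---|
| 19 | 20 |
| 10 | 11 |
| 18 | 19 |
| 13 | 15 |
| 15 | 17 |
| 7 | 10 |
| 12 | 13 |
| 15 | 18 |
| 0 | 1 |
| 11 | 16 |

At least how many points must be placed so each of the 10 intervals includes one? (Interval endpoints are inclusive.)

5

Sort by right endpoint; whenever an interval is uncovered, place a point at its right end.
Sorted: [0,1] [7,10] [10,11] [12,13] [13,15] [11,16] [15,17] [15,18] [18,19] [19,20]
{[0,1]} hit by 1; {[7,10],[10,11]} hit by 10; {[12,13],[13,15],[11,16]} hit by 13; {[15,17],[15,18]} hit by 17; {[18,19],[19,20]} hit by 19.
Points: 1, 10, 13, 17, 19 (5 total).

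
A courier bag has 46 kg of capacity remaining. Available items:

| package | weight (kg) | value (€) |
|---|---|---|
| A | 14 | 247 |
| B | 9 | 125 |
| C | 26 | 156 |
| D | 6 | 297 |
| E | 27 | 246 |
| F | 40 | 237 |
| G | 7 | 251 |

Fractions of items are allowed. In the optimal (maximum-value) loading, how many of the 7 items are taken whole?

4

Sort by value per unit weight and fill in that order.
Ratios (sorted): D 49.50, G 35.86, A 17.64, B 13.89, E 9.11, C 6.00, F 5.92
take D (6 @ 297); take G (7 @ 251); take A (14 @ 247); take B (9 @ 125); take 10/27 of E → 91.11. Capacity used 46/46.
4 item(s) taken whole; one partial (take 10/27 of E).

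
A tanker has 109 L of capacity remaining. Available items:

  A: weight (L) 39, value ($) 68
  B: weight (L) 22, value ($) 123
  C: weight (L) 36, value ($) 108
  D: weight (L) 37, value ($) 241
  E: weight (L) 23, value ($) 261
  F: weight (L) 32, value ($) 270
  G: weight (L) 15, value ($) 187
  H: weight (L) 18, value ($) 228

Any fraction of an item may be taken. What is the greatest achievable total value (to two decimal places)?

Order: H (228/18=12.67) > G (187/15=12.47) > E (261/23=11.35) > F (270/32=8.44) > D (241/37=6.51) > B (123/22=5.59) > C (108/36=3.00) > A (68/39=1.74)
Fill: take H (18 @ 228) → take G (15 @ 187) → take E (23 @ 261) → take F (32 @ 270) → take 21/37 of D → 136.78; 109/109 used.
Total value = 1082.78

1082.78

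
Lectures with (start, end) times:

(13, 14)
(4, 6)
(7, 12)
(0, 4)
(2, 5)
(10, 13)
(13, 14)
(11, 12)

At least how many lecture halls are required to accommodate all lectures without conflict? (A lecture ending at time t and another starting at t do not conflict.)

Events (time:±→running): 0:+→1 2:+→2 4:-→1 4:+→2 5:-→1 6:-→0 7:+→1 10:+→2 11:+→3 … peak 3.

3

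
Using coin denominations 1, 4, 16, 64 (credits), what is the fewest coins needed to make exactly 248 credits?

Greedy: take as many of the largest coin as possible, then repeat with the remainder.
248 = 3×64 + 3×16 + 2×4
Total coins = 3 + 3 + 2 = 8

8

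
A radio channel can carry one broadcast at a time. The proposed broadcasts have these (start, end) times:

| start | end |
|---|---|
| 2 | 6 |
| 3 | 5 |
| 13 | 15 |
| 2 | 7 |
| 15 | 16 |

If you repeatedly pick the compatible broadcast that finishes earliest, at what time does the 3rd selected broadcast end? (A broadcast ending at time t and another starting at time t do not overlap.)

Sorted by end: (3,5)  (2,6)  (2,7)  (13,15)  (15,16)
take (3,5); skip (2,7); take (13,15); take (15,16).
Selected: (3,5) (13,15) (15,16)

16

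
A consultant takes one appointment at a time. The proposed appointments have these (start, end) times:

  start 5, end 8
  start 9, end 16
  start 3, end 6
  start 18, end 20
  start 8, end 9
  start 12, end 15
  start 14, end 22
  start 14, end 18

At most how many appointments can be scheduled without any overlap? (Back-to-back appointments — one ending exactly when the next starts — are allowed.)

Order by finish time; keep every interval that doesn't clash with the previous kept one.
Sorted by end: (3,6)  (5,8)  (8,9)  (12,15)  (9,16)  (14,18)  (18,20)  (14,22)
take (3,6); take (8,9); take (12,15); skip (14,18); take (18,20); skip (14,22).
Selected 4 appointments.

4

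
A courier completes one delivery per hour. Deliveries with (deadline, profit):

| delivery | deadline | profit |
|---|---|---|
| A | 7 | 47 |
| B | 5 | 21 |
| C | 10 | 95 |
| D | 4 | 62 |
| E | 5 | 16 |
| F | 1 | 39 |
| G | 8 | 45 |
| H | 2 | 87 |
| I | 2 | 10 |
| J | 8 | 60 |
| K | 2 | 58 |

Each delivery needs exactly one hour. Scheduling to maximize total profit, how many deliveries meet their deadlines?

Take jobs in profit order; each goes to the latest open slot no later than its deadline.
Profit order: C=95 H=87 D=62 J=60 K=58 A=47 G=45 F=39 B=21 E=16 I=10
Assign: C→slot 10, H→slot 2, D→slot 4, J→slot 8, K→slot 1, A→slot 7, G→slot 6, F skipped, B→slot 5, E→slot 3, I skipped.
Slots: [1:K] [2:H] [3:E] [4:D] [5:B] [6:G] [7:A] [8:J] [10:C]
9 of 11 scheduled.

9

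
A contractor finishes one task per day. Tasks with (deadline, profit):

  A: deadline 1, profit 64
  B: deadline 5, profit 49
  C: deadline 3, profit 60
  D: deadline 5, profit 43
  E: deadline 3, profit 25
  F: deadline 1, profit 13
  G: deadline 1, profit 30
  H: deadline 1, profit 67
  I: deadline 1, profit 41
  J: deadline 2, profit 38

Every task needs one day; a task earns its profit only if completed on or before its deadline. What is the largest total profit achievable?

257

Sort by profit descending; place each in the latest free slot ≤ its deadline.
Profit order: H=67 A=64 C=60 B=49 D=43 I=41 J=38 G=30 E=25 F=13
Assign: H→slot 1, A skipped, C→slot 3, B→slot 5, D→slot 4, I skipped, J→slot 2, G skipped, E skipped, F skipped.
Slots: [1:H] [2:J] [3:C] [4:D] [5:B]
Profit = 67 + 38 + 60 + 43 + 49 = 257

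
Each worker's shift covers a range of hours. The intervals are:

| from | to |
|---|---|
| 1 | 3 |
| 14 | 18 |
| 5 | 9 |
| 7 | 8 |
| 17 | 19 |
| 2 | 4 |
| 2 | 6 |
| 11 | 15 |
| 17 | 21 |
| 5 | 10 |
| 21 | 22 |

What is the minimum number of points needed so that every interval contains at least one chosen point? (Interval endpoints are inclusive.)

5

Sorted: [1,3] [2,4] [2,6] [7,8] [5,9] [5,10] [11,15] [14,18] [17,19] [17,21] [21,22]
{[1,3],[2,4],[2,6]} hit by 3; {[7,8],[5,9],[5,10]} hit by 8; {[11,15],[14,18]} hit by 15; {[17,19],[17,21]} hit by 19; {[21,22]} hit by 22.
Points: 3, 8, 15, 19, 22 (5 total).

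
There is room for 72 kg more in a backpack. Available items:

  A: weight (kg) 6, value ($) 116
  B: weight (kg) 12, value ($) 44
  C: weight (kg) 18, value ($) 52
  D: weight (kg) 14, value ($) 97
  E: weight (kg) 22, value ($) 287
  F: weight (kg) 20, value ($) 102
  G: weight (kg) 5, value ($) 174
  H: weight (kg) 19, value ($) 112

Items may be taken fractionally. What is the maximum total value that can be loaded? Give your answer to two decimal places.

816.60

Greedy by value/weight ratio, highest first.
Ratios (sorted): G 34.80, A 19.33, E 13.05, D 6.93, H 5.89, F 5.10, B 3.67, C 2.89
take G (5 @ 174); take A (6 @ 116); take E (22 @ 287); take D (14 @ 97); take H (19 @ 112); take 6/20 of F → 30.60. Capacity used 72/72.
Total value = 816.60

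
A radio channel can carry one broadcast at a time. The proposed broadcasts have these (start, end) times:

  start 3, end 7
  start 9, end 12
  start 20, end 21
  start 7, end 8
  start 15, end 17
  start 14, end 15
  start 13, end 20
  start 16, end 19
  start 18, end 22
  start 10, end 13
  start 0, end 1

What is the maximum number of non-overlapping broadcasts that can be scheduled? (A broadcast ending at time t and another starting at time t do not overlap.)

Order by finish time; keep every interval that doesn't clash with the previous kept one.
By end time: (0,1), (3,7), (7,8), (9,12), (10,13), (14,15), (15,17), (16,19), (13,20), (20,21), (18,22).
Pick (0,1); next start ≥ 1 → (3,7); next start ≥ 7 → (7,8); next start ≥ 8 → (9,12); next start ≥ 12 → (14,15); next start ≥ 15 → (15,17); next start ≥ 17 → (20,21).
Selected 7 broadcasts.

7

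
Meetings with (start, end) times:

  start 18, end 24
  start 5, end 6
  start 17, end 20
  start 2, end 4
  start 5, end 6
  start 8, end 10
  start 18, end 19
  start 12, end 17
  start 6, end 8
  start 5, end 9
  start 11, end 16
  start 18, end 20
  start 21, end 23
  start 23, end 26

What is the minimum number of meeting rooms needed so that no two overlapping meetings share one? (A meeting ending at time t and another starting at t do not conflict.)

Count concurrent intervals with a sweep; the peak is the room count.
Events (time:±→running): 2:+→1 4:-→0 5:+→1 5:+→2 5:+→3 6:-→2 6:-→1 6:+→2 8:-→1 8:+→2 9:-→1 10:-→0 11:+→1 12:+→2 16:-→1 17:-→0 17:+→1 18:+→2 18:+→3 18:+→4 … peak 4.

4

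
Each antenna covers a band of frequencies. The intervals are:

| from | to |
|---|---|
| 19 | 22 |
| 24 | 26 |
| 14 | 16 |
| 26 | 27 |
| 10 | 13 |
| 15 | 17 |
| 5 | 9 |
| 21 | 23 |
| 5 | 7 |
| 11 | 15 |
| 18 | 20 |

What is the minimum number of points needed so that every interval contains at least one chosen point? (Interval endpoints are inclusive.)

Process intervals by earliest right end; each time one isn't hit yet, stab at its right endpoint.
Sorted: [5,7] [5,9] [10,13] [11,15] [14,16] [15,17] [18,20] [19,22] [21,23] [24,26] [26,27]
{[5,7],[5,9]} hit by 7; {[10,13],[11,15]} hit by 13; {[14,16],[15,17]} hit by 16; {[18,20],[19,22]} hit by 20; {[21,23]} hit by 23; {[24,26],[26,27]} hit by 26.
Points: 7, 13, 16, 20, 23, 26 (6 total).

6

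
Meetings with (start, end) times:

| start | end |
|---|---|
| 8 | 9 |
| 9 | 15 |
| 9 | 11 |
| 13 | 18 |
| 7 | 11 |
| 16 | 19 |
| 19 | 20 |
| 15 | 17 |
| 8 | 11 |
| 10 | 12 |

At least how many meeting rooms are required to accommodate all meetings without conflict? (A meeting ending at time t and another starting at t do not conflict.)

5

Events (time:±→running): 7:+→1 8:+→2 8:+→3 9:-→2 9:+→3 9:+→4 10:+→5 … peak 5.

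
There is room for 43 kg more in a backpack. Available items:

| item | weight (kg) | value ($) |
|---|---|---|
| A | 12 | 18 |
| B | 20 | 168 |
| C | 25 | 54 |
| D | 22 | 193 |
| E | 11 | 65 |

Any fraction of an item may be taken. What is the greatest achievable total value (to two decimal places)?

Greedy by value/weight ratio, highest first.
Ratios (sorted): D 8.77, B 8.40, E 5.91, C 2.16, A 1.50
take D (22 @ 193); take B (20 @ 168); take 1/11 of E → 5.91. Capacity used 43/43.
Total value = 366.91

366.91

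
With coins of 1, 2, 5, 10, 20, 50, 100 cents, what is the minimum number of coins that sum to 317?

6

317 − 3×100→17 − 1×10→7 − 1×5→2 − 1×2→0
Total coins = 3 + 1 + 1 + 1 = 6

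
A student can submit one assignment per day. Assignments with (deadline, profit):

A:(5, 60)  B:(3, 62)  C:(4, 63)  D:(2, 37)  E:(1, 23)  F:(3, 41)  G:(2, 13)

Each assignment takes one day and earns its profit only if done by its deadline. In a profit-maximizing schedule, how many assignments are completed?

5

Sort by profit descending; place each in the latest free slot ≤ its deadline.
Profit order: C=63 B=62 A=60 F=41 D=37 E=23 G=13
Assign: C→slot 4, B→slot 3, A→slot 5, F→slot 2, D→slot 1, E skipped, G skipped.
Slots: [1:D] [2:F] [3:B] [4:C] [5:A]
5 of 7 scheduled.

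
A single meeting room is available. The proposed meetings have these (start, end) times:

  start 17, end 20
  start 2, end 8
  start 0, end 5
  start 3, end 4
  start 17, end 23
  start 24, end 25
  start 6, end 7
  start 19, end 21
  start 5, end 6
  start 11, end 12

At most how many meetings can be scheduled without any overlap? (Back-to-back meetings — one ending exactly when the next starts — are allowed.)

6

Sort by end time and greedily take each interval whose start is ≥ the last chosen end.
By end time: (3,4), (0,5), (5,6), (6,7), (2,8), (11,12), (17,20), (19,21), (17,23), (24,25).
Pick (3,4); next start ≥ 4 → (5,6); next start ≥ 6 → (6,7); next start ≥ 7 → (11,12); next start ≥ 12 → (17,20); next start ≥ 20 → (24,25).
Selected 6 meetings.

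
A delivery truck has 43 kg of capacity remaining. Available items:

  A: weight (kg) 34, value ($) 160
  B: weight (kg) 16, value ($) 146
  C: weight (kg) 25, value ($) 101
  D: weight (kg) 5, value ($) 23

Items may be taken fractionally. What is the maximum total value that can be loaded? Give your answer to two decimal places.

Ratios (sorted): B 9.12, A 4.71, D 4.60, C 4.04
take B (16 @ 146); take 27/34 of A → 127.06. Capacity used 43/43.
Total value = 273.06

273.06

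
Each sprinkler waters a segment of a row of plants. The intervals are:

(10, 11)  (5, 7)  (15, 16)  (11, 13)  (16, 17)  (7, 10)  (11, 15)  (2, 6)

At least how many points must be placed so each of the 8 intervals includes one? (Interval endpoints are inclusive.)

Process intervals by earliest right end; each time one isn't hit yet, stab at its right endpoint.
Sorted: [2,6] [5,7] [7,10] [10,11] [11,13] [11,15] [15,16] [16,17]
{[2,6],[5,7]} hit by 6; {[7,10],[10,11]} hit by 10; {[11,13],[11,15]} hit by 13; {[15,16],[16,17]} hit by 16.
Points: 6, 10, 13, 16 (4 total).

4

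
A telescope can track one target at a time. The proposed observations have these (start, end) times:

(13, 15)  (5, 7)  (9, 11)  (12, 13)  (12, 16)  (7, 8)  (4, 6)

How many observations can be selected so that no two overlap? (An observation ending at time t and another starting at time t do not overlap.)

Greedy by earliest finish: after sorting by end time, pick each interval compatible with the last pick.
Sorted by end: (4,6)  (5,7)  (7,8)  (9,11)  (12,13)  (13,15)  (12,16)
take (4,6); take (7,8); take (9,11); take (12,13); take (13,15).
Selected 5 observations.

5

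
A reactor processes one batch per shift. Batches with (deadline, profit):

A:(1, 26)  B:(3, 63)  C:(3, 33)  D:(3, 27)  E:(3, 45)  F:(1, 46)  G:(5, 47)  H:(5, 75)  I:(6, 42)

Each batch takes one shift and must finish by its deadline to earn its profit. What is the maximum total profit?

Take jobs in profit order; each goes to the latest open slot no later than its deadline.
Profit order: H=75 B=63 G=47 F=46 E=45 I=42 C=33 D=27 A=26
Assign: H→slot 5, B→slot 3, G→slot 4, F→slot 1, E→slot 2, I→slot 6, C skipped, D skipped, A skipped.
Slots: [1:F] [2:E] [3:B] [4:G] [5:H] [6:I]
Profit = 46 + 45 + 63 + 47 + 75 + 42 = 318

318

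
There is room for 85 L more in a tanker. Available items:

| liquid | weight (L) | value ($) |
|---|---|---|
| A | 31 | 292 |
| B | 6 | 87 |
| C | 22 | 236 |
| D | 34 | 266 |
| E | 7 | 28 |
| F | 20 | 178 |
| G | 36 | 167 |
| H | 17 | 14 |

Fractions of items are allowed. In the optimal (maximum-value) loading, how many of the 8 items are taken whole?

4

Sort by value per unit weight and fill in that order.
Ratios (sorted): B 14.50, C 10.73, A 9.42, F 8.90, D 7.82, G 4.64, E 4.00, H 0.82
take B (6 @ 87); take C (22 @ 236); take A (31 @ 292); take F (20 @ 178); take 6/34 of D → 46.94. Capacity used 85/85.
4 item(s) taken whole; one partial (take 6/34 of D).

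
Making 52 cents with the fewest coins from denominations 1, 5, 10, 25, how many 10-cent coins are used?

0

Use the largest denomination that fits, subtract, and repeat.
52 = 2×25 + 2×1
Count of 10: 0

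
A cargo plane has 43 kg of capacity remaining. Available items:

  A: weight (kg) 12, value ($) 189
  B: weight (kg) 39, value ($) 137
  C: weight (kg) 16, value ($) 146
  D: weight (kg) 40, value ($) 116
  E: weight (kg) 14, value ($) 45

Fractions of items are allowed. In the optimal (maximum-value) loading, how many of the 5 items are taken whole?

Ratios (sorted): A 15.75, C 9.12, B 3.51, E 3.21, D 2.90
take A (12 @ 189); take C (16 @ 146); take 15/39 of B → 52.69. Capacity used 43/43.
2 item(s) taken whole; one partial (take 15/39 of B).

2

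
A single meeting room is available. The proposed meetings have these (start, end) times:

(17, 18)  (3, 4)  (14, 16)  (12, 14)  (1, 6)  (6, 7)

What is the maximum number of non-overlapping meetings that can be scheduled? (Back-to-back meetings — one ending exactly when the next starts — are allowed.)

By end time: (3,4), (1,6), (6,7), (12,14), (14,16), (17,18).
Pick (3,4); next start ≥ 4 → (6,7); next start ≥ 7 → (12,14); next start ≥ 14 → (14,16); next start ≥ 16 → (17,18).
Selected 5 meetings.

5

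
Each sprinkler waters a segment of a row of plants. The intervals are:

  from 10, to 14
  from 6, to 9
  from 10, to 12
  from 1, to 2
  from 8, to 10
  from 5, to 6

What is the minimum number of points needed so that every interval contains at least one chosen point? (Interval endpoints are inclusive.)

3

Process intervals by earliest right end; each time one isn't hit yet, stab at its right endpoint.
By right end: [1,2]  [5,6]  [6,9]  [8,10]  [10,12]  [10,14]
[1,2] uncovered → point at 2; [5,6] uncovered → point at 6; [8,10] uncovered → point at 10.
Points: 2, 6, 10 (3 total).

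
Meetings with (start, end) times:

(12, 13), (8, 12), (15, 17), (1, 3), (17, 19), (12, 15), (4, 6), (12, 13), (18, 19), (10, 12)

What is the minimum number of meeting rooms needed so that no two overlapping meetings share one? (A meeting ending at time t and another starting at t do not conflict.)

The answer is the maximum number of intervals overlapping at any instant.
starts: [1, 4, 8, 10, 12, 12, 12, 15, 17, 18]
ends:   [3, 6, 12, 12, 13, 13, 15, 17, 19, 19]
s1→1 e3→0 s4→1 e6→0 s8→1 s10→2 e12→1 e12→0 s12→1 s12→2 s12→3  — peak 3.

3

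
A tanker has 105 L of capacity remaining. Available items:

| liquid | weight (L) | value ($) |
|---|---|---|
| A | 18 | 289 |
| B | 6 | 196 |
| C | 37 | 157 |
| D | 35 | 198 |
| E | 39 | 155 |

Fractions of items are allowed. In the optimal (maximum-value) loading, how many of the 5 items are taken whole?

4

Greedy by value/weight ratio, highest first.
Order: B (196/6=32.67) > A (289/18=16.06) > D (198/35=5.66) > C (157/37=4.24) > E (155/39=3.97)
Fill: take B (6 @ 196) → take A (18 @ 289) → take D (35 @ 198) → take C (37 @ 157) → take 9/39 of E → 35.77; 105/105 used.
4 item(s) taken whole; one partial (take 9/39 of E).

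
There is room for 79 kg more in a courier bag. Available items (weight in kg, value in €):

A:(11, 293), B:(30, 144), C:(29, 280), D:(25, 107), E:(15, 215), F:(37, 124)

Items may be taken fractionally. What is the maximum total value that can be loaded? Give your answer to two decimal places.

903.20

Sort by value per unit weight and fill in that order.
Order: A (293/11=26.64) > E (215/15=14.33) > C (280/29=9.66) > B (144/30=4.80) > D (107/25=4.28) > F (124/37=3.35)
Fill: take A (11 @ 293) → take E (15 @ 215) → take C (29 @ 280) → take 24/30 of B → 115.20; 79/79 used.
Total value = 903.20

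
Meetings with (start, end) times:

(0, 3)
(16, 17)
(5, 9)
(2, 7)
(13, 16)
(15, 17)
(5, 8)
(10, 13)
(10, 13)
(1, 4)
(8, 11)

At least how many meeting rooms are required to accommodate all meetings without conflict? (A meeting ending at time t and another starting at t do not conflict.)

Count concurrent intervals with a sweep; the peak is the room count.
starts: [0, 1, 2, 5, 5, 8, 10, 10, 13, 15, 16]
ends:   [3, 4, 7, 8, 9, 11, 13, 13, 16, 17, 17]
s0→1 s1→2 s2→3  — peak 3.

3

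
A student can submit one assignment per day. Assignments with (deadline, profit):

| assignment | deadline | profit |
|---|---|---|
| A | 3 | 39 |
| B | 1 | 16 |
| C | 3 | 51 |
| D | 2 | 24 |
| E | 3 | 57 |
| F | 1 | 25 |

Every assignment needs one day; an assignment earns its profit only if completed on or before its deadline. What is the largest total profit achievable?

Profit order: E=57 C=51 A=39 F=25 D=24 B=16
Assign: E→slot 3, C→slot 2, A→slot 1, F skipped, D skipped, B skipped.
Slots: [1:A] [2:C] [3:E]
Profit = 39 + 51 + 57 = 147

147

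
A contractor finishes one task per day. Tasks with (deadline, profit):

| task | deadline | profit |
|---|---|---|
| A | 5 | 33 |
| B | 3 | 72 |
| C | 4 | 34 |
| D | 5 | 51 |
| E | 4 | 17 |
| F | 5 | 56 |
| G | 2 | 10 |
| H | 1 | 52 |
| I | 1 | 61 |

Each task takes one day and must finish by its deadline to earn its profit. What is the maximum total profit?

274

By profit: B(d3,72), I(d1,61), F(d5,56), H(d1,52), D(d5,51), C(d4,34), A(d5,33), E(d4,17), G(d2,10)
B→slot 3; I→slot 1; F→slot 5; H skipped; D→slot 4; C→slot 2; A skipped; E skipped; G skipped.
Profit = 61 + 34 + 72 + 51 + 56 = 274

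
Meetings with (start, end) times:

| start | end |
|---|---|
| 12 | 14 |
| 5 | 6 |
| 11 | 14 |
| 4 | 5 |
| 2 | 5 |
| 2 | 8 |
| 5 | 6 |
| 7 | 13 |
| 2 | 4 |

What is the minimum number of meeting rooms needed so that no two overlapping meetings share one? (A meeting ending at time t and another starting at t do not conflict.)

3

Events (time:±→running): 2:+→1 2:+→2 2:+→3 … peak 3.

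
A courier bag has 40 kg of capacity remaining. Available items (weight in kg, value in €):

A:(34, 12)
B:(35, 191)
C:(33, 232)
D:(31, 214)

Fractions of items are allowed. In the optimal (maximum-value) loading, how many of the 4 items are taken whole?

1

Sort by value per unit weight and fill in that order.
Order: C (232/33=7.03) > D (214/31=6.90) > B (191/35=5.46) > A (12/34=0.35)
Fill: take C (33 @ 232) → take 7/31 of D → 48.32; 40/40 used.
1 item(s) taken whole; one partial (take 7/31 of D).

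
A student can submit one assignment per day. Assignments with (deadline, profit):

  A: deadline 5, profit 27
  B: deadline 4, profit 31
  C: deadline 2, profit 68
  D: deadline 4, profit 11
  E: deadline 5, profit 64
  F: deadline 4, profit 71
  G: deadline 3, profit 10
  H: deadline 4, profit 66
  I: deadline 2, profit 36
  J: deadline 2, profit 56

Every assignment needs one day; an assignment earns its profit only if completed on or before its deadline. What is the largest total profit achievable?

325

Take jobs in profit order; each goes to the latest open slot no later than its deadline.
Profit order: F=71 C=68 H=66 E=64 J=56 I=36 B=31 A=27 D=11 G=10
Assign: F→slot 4, C→slot 2, H→slot 3, E→slot 5, J→slot 1, I skipped, B skipped, A skipped, D skipped, G skipped.
Slots: [1:J] [2:C] [3:H] [4:F] [5:E]
Profit = 56 + 68 + 66 + 71 + 64 = 325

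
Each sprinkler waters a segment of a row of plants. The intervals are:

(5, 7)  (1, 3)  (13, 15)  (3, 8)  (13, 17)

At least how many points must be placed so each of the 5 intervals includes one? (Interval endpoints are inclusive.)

Sorted: [1,3] [5,7] [3,8] [13,15] [13,17]
{[1,3]} hit by 3; {[5,7],[3,8]} hit by 7; {[13,15],[13,17]} hit by 15.
Points: 3, 7, 15 (3 total).

3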